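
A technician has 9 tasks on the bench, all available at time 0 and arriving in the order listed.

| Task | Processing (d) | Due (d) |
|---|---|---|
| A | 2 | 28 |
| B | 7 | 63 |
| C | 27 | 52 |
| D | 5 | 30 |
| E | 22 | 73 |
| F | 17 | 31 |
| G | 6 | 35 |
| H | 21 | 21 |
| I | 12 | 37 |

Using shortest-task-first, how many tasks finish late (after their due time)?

SPT (increasing processing time): A D G B I F H E C.
A: 0→2, due 28, tardiness 0
D: 2→7, due 30, tardiness 0
G: 7→13, due 35, tardiness 0
B: 13→20, due 63, tardiness 0
I: 20→32, due 37, tardiness 0
F: 32→49, due 31, tardiness 18
H: 49→70, due 21, tardiness 49
E: 70→92, due 73, tardiness 19
C: 92→119, due 52, tardiness 67
Late tasks: 4.

4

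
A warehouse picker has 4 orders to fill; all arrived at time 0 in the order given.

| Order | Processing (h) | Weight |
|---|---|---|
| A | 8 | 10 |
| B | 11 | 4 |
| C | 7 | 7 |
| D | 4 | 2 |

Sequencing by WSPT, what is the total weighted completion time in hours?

343

WSPT (decreasing weight/processing-time ratio): A C D B.
A: finishes 8, weight 10, w·C = 80
C: finishes 15, weight 7, w·C = 105
D: finishes 19, weight 2, w·C = 38
B: finishes 30, weight 4, w·C = 120
Sum = 80+105+38+120 = 343.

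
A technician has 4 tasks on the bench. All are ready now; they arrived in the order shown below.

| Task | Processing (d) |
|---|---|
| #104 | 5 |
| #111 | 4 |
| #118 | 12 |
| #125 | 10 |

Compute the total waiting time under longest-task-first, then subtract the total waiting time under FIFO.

26

LPT (decreasing processing time): #118 #125 #104 #111.
#118: waits 0, runs 0→12
#125: waits 12, runs 12→22
#104: waits 22, runs 22→27
#111: waits 27, runs 27→31
Sum = 0+12+22+27 = 61.
FIFO (arrival order): #104 #111 #118 #125.
#104: waits 0, runs 0→5
#111: waits 5, runs 5→9
#118: waits 9, runs 9→21
#125: waits 21, runs 21→31
Sum = 0+5+9+21 = 35.
Difference = 61 − 35 = 26.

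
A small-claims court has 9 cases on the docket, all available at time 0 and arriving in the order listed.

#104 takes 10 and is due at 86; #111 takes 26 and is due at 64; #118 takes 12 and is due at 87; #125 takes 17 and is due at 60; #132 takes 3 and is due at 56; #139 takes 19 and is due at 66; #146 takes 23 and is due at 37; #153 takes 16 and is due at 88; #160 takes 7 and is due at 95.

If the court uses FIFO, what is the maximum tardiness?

FIFO (arrival order): #104 #111 #118 #125 #132 #139 #146 #153 #160.
#104: 0→10, due 86, tardiness 0
#111: 10→36, due 64, tardiness 0
#118: 36→48, due 87, tardiness 0
#125: 48→65, due 60, tardiness 5
#132: 65→68, due 56, tardiness 12
#139: 68→87, due 66, tardiness 21
#146: 87→110, due 37, tardiness 73
#153: 110→126, due 88, tardiness 38
#160: 126→133, due 95, tardiness 38
Maximum = 73.

73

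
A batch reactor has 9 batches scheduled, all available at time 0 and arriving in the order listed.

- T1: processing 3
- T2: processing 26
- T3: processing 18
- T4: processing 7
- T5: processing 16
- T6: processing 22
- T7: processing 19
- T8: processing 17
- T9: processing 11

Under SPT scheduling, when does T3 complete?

SPT (increasing processing time): T1 T4 T9 T5 T8 T3 T7 T6 T2.
T1: 0→3
T4: 3→10
T9: 10→21
T5: 21→37
T8: 37→54
T3: 54→72

72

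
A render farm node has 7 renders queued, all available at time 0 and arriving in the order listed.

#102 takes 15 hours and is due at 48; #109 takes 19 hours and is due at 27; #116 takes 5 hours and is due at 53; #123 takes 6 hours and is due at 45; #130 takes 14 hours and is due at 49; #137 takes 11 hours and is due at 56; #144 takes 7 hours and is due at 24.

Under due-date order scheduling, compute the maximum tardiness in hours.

EDD (increasing due date): #144 #109 #123 #102 #130 #116 #137.
#144: 0→7, due 24, tardiness 0
#109: 7→26, due 27, tardiness 0
#123: 26→32, due 45, tardiness 0
#102: 32→47, due 48, tardiness 0
#130: 47→61, due 49, tardiness 12
#116: 61→66, due 53, tardiness 13
#137: 66→77, due 56, tardiness 21
Maximum = 21.

21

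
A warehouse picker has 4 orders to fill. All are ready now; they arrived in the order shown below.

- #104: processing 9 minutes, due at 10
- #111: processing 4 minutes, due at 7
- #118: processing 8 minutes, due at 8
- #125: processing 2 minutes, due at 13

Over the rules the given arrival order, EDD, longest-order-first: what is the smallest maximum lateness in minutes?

11

FIFO (arrival order): #104 #111 #118 #125.
#104: 0→9, due 10, lateness -1
#111: 9→13, due 7, lateness 6
#118: 13→21, due 8, lateness 13
#125: 21→23, due 13, lateness 10
Maximum = 13.
EDD (increasing due date): #111 #118 #104 #125.
#111: 0→4, due 7, lateness -3
#118: 4→12, due 8, lateness 4
#104: 12→21, due 10, lateness 11
#125: 21→23, due 13, lateness 10
Maximum = 11.
LPT (decreasing processing time): #104 #118 #111 #125.
#104: 0→9, due 10, lateness -1
#118: 9→17, due 8, lateness 9
#111: 17→21, due 7, lateness 14
#125: 21→23, due 13, lateness 10
Maximum = 14.
FIFO 13, EDD 11, LPT 14 → minimum 11.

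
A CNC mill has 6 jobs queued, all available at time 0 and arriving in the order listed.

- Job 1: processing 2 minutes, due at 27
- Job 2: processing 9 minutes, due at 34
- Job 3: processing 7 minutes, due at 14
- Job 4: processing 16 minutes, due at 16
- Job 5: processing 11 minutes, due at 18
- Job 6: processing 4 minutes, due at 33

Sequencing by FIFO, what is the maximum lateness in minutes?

FIFO (arrival order): Job 1 Job 2 Job 3 Job 4 Job 5 Job 6.
Job 1: 0→2, due 27, lateness -25
Job 2: 2→11, due 34, lateness -23
Job 3: 11→18, due 14, lateness 4
Job 4: 18→34, due 16, lateness 18
Job 5: 34→45, due 18, lateness 27
Job 6: 45→49, due 33, lateness 16
Maximum = 27.

27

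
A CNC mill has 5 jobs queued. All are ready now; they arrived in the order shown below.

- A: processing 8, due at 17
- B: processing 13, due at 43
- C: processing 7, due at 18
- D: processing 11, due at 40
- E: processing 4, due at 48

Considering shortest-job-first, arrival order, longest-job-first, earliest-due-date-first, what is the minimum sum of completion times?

107

SPT (increasing processing time): E C A D B.
E: 0→4
C: 4→11
A: 11→19
D: 19→30
B: 30→43
Sum = 4+11+19+30+43 = 107.
FIFO (arrival order): A B C D E.
A: 0→8
B: 8→21
C: 21→28
D: 28→39
E: 39→43
Sum = 8+21+28+39+43 = 139.
LPT (decreasing processing time): B D A C E.
B: 0→13
D: 13→24
A: 24→32
C: 32→39
E: 39→43
Sum = 13+24+32+39+43 = 151.
EDD (increasing due date): A C D B E.
A: 0→8
C: 8→15
D: 15→26
B: 26→39
E: 39→43
Sum = 8+15+26+39+43 = 131.
SPT 107, FIFO 139, LPT 151, EDD 131 → minimum 107.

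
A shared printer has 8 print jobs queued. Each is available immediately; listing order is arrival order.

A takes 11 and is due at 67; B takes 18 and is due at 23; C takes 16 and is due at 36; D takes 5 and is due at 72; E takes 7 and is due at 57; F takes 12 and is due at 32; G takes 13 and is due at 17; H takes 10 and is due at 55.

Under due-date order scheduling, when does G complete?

13

EDD (increasing due date): G B F C H E A D.
G: 0→13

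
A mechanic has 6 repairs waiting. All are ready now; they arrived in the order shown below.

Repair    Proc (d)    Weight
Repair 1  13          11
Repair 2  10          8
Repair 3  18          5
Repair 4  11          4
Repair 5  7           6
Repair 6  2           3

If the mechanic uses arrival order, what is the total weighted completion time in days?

1277

FIFO (arrival order): Repair 1 Repair 2 Repair 3 Repair 4 Repair 5 Repair 6.
Repair 1: finishes 13, weight 11, w·C = 143
Repair 2: finishes 23, weight 8, w·C = 184
Repair 3: finishes 41, weight 5, w·C = 205
Repair 4: finishes 52, weight 4, w·C = 208
Repair 5: finishes 59, weight 6, w·C = 354
Repair 6: finishes 61, weight 3, w·C = 183
Sum = 143+184+205+208+354+183 = 1277.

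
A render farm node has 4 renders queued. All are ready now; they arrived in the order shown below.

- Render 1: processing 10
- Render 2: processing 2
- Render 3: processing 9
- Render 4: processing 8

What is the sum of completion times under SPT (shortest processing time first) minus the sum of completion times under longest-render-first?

SPT (increasing processing time): Render 2 Render 4 Render 3 Render 1.
Render 2: 0→2
Render 4: 2→10
Render 3: 10→19
Render 1: 19→29
Sum = 2+10+19+29 = 60.
LPT (decreasing processing time): Render 1 Render 3 Render 4 Render 2.
Render 1: 0→10
Render 3: 10→19
Render 4: 19→27
Render 2: 27→29
Sum = 10+19+27+29 = 85.
Difference = 60 − 85 = -25.

-25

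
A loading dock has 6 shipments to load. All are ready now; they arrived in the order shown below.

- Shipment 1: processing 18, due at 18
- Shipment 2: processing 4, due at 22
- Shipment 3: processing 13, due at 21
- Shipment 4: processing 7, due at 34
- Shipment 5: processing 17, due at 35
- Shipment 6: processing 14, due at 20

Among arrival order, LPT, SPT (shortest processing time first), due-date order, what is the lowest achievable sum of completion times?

205

FIFO (arrival order): Shipment 1 Shipment 2 Shipment 3 Shipment 4 Shipment 5 Shipment 6.
Shipment 1: 0→18
Shipment 2: 18→22
Shipment 3: 22→35
Shipment 4: 35→42
Shipment 5: 42→59
Shipment 6: 59→73
Sum = 18+22+35+42+59+73 = 249.
LPT (decreasing processing time): Shipment 1 Shipment 5 Shipment 6 Shipment 3 Shipment 4 Shipment 2.
Shipment 1: 0→18
Shipment 5: 18→35
Shipment 6: 35→49
Shipment 3: 49→62
Shipment 4: 62→69
Shipment 2: 69→73
Sum = 18+35+49+62+69+73 = 306.
SPT (increasing processing time): Shipment 2 Shipment 4 Shipment 3 Shipment 6 Shipment 5 Shipment 1.
Shipment 2: 0→4
Shipment 4: 4→11
Shipment 3: 11→24
Shipment 6: 24→38
Shipment 5: 38→55
Shipment 1: 55→73
Sum = 4+11+24+38+55+73 = 205.
EDD (increasing due date): Shipment 1 Shipment 6 Shipment 3 Shipment 2 Shipment 4 Shipment 5.
Shipment 1: 0→18
Shipment 6: 18→32
Shipment 3: 32→45
Shipment 2: 45→49
Shipment 4: 49→56
Shipment 5: 56→73
Sum = 18+32+45+49+56+73 = 273.
FIFO 249, LPT 306, SPT 205, EDD 273 → minimum 205.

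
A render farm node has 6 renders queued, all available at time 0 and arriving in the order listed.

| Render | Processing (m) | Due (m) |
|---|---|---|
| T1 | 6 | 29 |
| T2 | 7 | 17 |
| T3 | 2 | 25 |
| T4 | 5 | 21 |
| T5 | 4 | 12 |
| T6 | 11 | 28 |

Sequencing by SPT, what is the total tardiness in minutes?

14

SPT (increasing processing time): T3 T5 T4 T1 T2 T6.
T3: 0→2, due 25, tardiness 0
T5: 2→6, due 12, tardiness 0
T4: 6→11, due 21, tardiness 0
T1: 11→17, due 29, tardiness 0
T2: 17→24, due 17, tardiness 7
T6: 24→35, due 28, tardiness 7
Sum = 0+0+0+0+7+7 = 14.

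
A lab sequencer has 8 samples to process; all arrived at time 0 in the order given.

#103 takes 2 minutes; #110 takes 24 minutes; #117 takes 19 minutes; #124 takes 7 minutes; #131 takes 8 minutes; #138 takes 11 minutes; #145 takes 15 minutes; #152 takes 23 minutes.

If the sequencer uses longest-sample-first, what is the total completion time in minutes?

LPT (decreasing processing time): #110 #152 #117 #145 #138 #131 #124 #103.
#110: 0→24
#152: 24→47
#117: 47→66
#145: 66→81
#138: 81→92
#131: 92→100
#124: 100→107
#103: 107→109
Sum = 24+47+66+81+92+100+107+109 = 626.

626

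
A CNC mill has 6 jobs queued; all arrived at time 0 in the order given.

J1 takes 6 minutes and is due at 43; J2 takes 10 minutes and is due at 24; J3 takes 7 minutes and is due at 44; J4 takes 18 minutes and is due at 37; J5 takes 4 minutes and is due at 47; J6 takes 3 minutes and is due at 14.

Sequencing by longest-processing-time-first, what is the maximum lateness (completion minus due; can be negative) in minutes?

LPT (decreasing processing time): J4 J2 J3 J1 J5 J6.
J4: 0→18, due 37, lateness -19
J2: 18→28, due 24, lateness 4
J3: 28→35, due 44, lateness -9
J1: 35→41, due 43, lateness -2
J5: 41→45, due 47, lateness -2
J6: 45→48, due 14, lateness 34
Maximum = 34.

34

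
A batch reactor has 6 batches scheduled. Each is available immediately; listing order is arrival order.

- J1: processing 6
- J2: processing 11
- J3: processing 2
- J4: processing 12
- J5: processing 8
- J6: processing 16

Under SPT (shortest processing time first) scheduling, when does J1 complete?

8

SPT (increasing processing time): J3 J1 J5 J2 J4 J6.
J3: 0→2
J1: 2→8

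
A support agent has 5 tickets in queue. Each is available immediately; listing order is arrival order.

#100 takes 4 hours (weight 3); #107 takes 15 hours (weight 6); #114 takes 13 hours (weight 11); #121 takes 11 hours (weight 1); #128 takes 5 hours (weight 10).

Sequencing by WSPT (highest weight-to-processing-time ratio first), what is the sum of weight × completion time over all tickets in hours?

584

WSPT (decreasing weight/processing-time ratio): #128 #114 #100 #107 #121.
#128: finishes 5, weight 10, w·C = 50
#114: finishes 18, weight 11, w·C = 198
#100: finishes 22, weight 3, w·C = 66
#107: finishes 37, weight 6, w·C = 222
#121: finishes 48, weight 1, w·C = 48
Sum = 50+198+66+222+48 = 584.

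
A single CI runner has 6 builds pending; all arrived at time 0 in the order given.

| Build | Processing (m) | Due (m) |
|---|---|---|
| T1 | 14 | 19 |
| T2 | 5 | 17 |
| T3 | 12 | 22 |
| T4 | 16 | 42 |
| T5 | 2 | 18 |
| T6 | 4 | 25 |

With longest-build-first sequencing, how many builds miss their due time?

LPT (decreasing processing time): T4 T1 T3 T2 T6 T5.
T4: 0→16, due 42, tardiness 0
T1: 16→30, due 19, tardiness 11
T3: 30→42, due 22, tardiness 20
T2: 42→47, due 17, tardiness 30
T6: 47→51, due 25, tardiness 26
T5: 51→53, due 18, tardiness 35
Late builds: 5.

5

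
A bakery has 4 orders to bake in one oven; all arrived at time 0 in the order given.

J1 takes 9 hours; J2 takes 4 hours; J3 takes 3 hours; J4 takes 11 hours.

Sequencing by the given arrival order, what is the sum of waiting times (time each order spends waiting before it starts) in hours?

38

FIFO (arrival order): J1 J2 J3 J4.
J1: waits 0, runs 0→9
J2: waits 9, runs 9→13
J3: waits 13, runs 13→16
J4: waits 16, runs 16→27
Sum = 0+9+13+16 = 38.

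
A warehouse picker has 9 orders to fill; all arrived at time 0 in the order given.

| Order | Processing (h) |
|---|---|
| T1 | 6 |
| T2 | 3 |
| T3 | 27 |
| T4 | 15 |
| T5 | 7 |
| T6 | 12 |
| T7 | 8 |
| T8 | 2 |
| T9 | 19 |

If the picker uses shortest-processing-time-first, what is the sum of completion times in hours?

324

SPT (increasing processing time): T8 T2 T1 T5 T7 T6 T4 T9 T3.
T8: 0→2
T2: 2→5
T1: 5→11
T5: 11→18
T7: 18→26
T6: 26→38
T4: 38→53
T9: 53→72
T3: 72→99
Sum = 2+5+11+18+26+38+53+72+99 = 324.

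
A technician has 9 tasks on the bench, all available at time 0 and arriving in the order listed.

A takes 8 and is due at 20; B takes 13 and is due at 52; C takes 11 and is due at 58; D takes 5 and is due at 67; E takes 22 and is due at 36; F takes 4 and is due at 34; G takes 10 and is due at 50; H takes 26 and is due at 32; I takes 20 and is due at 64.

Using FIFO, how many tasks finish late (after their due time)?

FIFO (arrival order): A B C D E F G H I.
A: 0→8, due 20, tardiness 0
B: 8→21, due 52, tardiness 0
C: 21→32, due 58, tardiness 0
D: 32→37, due 67, tardiness 0
E: 37→59, due 36, tardiness 23
F: 59→63, due 34, tardiness 29
G: 63→73, due 50, tardiness 23
H: 73→99, due 32, tardiness 67
I: 99→119, due 64, tardiness 55
Late tasks: 5.

5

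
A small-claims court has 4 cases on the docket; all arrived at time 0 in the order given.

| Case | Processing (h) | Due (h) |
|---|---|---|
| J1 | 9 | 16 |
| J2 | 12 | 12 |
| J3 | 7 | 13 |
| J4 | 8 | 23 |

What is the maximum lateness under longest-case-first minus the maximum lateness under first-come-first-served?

8

LPT (decreasing processing time): J2 J1 J4 J3.
J2: 0→12, due 12, lateness 0
J1: 12→21, due 16, lateness 5
J4: 21→29, due 23, lateness 6
J3: 29→36, due 13, lateness 23
Maximum = 23.
FIFO (arrival order): J1 J2 J3 J4.
J1: 0→9, due 16, lateness -7
J2: 9→21, due 12, lateness 9
J3: 21→28, due 13, lateness 15
J4: 28→36, due 23, lateness 13
Maximum = 15.
Difference = 23 − 15 = 8.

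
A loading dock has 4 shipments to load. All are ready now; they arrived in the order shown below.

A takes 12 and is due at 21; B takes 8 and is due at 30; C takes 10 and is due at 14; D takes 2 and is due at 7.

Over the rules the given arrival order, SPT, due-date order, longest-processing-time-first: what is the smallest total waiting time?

32

FIFO (arrival order): A B C D.
A: waits 0, runs 0→12
B: waits 12, runs 12→20
C: waits 20, runs 20→30
D: waits 30, runs 30→32
Sum = 0+12+20+30 = 62.
SPT (increasing processing time): D B C A.
D: waits 0, runs 0→2
B: waits 2, runs 2→10
C: waits 10, runs 10→20
A: waits 20, runs 20→32
Sum = 0+2+10+20 = 32.
EDD (increasing due date): D C A B.
D: waits 0, runs 0→2
C: waits 2, runs 2→12
A: waits 12, runs 12→24
B: waits 24, runs 24→32
Sum = 0+2+12+24 = 38.
LPT (decreasing processing time): A C B D.
A: waits 0, runs 0→12
C: waits 12, runs 12→22
B: waits 22, runs 22→30
D: waits 30, runs 30→32
Sum = 0+12+22+30 = 64.
FIFO 62, SPT 32, EDD 38, LPT 64 → minimum 32.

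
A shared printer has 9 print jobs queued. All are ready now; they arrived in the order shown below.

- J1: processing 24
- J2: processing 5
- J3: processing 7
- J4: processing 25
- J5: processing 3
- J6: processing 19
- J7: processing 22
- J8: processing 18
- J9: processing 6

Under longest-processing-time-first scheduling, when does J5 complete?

129

LPT (decreasing processing time): J4 J1 J7 J6 J8 J3 J9 J2 J5.
J4: 0→25
J1: 25→49
J7: 49→71
J6: 71→90
J8: 90→108
J3: 108→115
J9: 115→121
J2: 121→126
J5: 126→129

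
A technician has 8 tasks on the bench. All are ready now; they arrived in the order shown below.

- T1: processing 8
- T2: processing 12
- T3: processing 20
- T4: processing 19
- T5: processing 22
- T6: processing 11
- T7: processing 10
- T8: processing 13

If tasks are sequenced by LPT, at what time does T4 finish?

61

LPT (decreasing processing time): T5 T3 T4 T8 T2 T6 T7 T1.
T5: 0→22
T3: 22→42
T4: 42→61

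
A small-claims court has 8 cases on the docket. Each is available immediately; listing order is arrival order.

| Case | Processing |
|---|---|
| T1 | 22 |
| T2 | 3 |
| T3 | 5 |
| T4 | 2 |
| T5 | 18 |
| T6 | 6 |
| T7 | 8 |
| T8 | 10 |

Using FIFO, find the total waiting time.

279

FIFO (arrival order): T1 T2 T3 T4 T5 T6 T7 T8.
T1: waits 0, runs 0→22
T2: waits 22, runs 22→25
T3: waits 25, runs 25→30
T4: waits 30, runs 30→32
T5: waits 32, runs 32→50
T6: waits 50, runs 50→56
T7: waits 56, runs 56→64
T8: waits 64, runs 64→74
Sum = 0+22+25+30+32+50+56+64 = 279.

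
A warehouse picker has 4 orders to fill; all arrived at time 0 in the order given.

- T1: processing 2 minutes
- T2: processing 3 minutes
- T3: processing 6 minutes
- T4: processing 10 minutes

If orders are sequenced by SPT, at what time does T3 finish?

SPT (increasing processing time): T1 T2 T3 T4.
T1: 0→2
T2: 2→5
T3: 5→11

11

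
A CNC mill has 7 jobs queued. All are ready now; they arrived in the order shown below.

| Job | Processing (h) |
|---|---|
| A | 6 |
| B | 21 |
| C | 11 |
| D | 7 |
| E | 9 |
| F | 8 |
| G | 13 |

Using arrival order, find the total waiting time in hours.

232

FIFO (arrival order): A B C D E F G.
A: waits 0, runs 0→6
B: waits 6, runs 6→27
C: waits 27, runs 27→38
D: waits 38, runs 38→45
E: waits 45, runs 45→54
F: waits 54, runs 54→62
G: waits 62, runs 62→75
Sum = 0+6+27+38+45+54+62 = 232.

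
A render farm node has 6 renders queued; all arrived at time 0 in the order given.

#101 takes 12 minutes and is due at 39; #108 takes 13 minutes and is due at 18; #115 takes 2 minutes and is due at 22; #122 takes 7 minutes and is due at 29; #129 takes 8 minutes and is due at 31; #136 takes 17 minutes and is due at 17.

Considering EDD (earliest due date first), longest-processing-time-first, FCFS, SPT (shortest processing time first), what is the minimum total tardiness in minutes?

EDD (increasing due date): #136 #108 #115 #122 #129 #101.
#136: 0→17, due 17, tardiness 0
#108: 17→30, due 18, tardiness 12
#115: 30→32, due 22, tardiness 10
#122: 32→39, due 29, tardiness 10
#129: 39→47, due 31, tardiness 16
#101: 47→59, due 39, tardiness 20
Sum = 0+12+10+10+16+20 = 68.
LPT (decreasing processing time): #136 #108 #101 #129 #122 #115.
#136: 0→17, due 17, tardiness 0
#108: 17→30, due 18, tardiness 12
#101: 30→42, due 39, tardiness 3
#129: 42→50, due 31, tardiness 19
#122: 50→57, due 29, tardiness 28
#115: 57→59, due 22, tardiness 37
Sum = 0+12+3+19+28+37 = 99.
FIFO (arrival order): #101 #108 #115 #122 #129 #136.
#101: 0→12, due 39, tardiness 0
#108: 12→25, due 18, tardiness 7
#115: 25→27, due 22, tardiness 5
#122: 27→34, due 29, tardiness 5
#129: 34→42, due 31, tardiness 11
#136: 42→59, due 17, tardiness 42
Sum = 0+7+5+5+11+42 = 70.
SPT (increasing processing time): #115 #122 #129 #101 #108 #136.
#115: 0→2, due 22, tardiness 0
#122: 2→9, due 29, tardiness 0
#129: 9→17, due 31, tardiness 0
#101: 17→29, due 39, tardiness 0
#108: 29→42, due 18, tardiness 24
#136: 42→59, due 17, tardiness 42
Sum = 0+0+0+0+24+42 = 66.
EDD 68, LPT 99, FIFO 70, SPT 66 → minimum 66.

66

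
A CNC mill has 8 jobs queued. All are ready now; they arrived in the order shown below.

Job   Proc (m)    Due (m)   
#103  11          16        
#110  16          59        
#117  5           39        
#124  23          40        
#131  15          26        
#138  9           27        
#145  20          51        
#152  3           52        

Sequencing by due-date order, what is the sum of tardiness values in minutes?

141

EDD (increasing due date): #103 #131 #138 #117 #124 #145 #152 #110.
#103: 0→11, due 16, tardiness 0
#131: 11→26, due 26, tardiness 0
#138: 26→35, due 27, tardiness 8
#117: 35→40, due 39, tardiness 1
#124: 40→63, due 40, tardiness 23
#145: 63→83, due 51, tardiness 32
#152: 83→86, due 52, tardiness 34
#110: 86→102, due 59, tardiness 43
Sum = 0+0+8+1+23+32+34+43 = 141.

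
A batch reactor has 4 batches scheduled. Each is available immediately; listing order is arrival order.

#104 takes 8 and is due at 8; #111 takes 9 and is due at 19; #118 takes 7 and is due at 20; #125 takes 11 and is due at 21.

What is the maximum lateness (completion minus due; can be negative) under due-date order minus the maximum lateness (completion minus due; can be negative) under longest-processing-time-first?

-6

EDD (increasing due date): #104 #111 #118 #125.
#104: 0→8, due 8, lateness 0
#111: 8→17, due 19, lateness -2
#118: 17→24, due 20, lateness 4
#125: 24→35, due 21, lateness 14
Maximum = 14.
LPT (decreasing processing time): #125 #111 #104 #118.
#125: 0→11, due 21, lateness -10
#111: 11→20, due 19, lateness 1
#104: 20→28, due 8, lateness 20
#118: 28→35, due 20, lateness 15
Maximum = 20.
Difference = 14 − 20 = -6.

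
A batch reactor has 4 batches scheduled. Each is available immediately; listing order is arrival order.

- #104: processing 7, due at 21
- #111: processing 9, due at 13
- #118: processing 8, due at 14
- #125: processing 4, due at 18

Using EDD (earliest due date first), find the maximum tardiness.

7

EDD (increasing due date): #111 #118 #125 #104.
#111: 0→9, due 13, tardiness 0
#118: 9→17, due 14, tardiness 3
#125: 17→21, due 18, tardiness 3
#104: 21→28, due 21, tardiness 7
Maximum = 7.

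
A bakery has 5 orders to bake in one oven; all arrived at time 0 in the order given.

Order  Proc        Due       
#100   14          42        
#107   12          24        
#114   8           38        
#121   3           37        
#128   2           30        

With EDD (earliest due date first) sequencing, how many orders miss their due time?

EDD (increasing due date): #107 #128 #121 #114 #100.
#107: 0→12, due 24, tardiness 0
#128: 12→14, due 30, tardiness 0
#121: 14→17, due 37, tardiness 0
#114: 17→25, due 38, tardiness 0
#100: 25→39, due 42, tardiness 0
Late orders: 0.

0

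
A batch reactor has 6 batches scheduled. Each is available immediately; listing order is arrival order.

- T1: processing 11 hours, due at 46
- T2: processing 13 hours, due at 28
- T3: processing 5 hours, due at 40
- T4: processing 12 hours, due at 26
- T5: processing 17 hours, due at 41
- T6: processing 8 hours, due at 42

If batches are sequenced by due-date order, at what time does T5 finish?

EDD (increasing due date): T4 T2 T3 T5 T6 T1.
T4: 0→12
T2: 12→25
T3: 25→30
T5: 30→47

47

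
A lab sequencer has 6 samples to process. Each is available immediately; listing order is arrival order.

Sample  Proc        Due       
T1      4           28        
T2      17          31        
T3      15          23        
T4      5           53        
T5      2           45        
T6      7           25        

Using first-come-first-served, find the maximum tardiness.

FIFO (arrival order): T1 T2 T3 T4 T5 T6.
T1: 0→4, due 28, tardiness 0
T2: 4→21, due 31, tardiness 0
T3: 21→36, due 23, tardiness 13
T4: 36→41, due 53, tardiness 0
T5: 41→43, due 45, tardiness 0
T6: 43→50, due 25, tardiness 25
Maximum = 25.

25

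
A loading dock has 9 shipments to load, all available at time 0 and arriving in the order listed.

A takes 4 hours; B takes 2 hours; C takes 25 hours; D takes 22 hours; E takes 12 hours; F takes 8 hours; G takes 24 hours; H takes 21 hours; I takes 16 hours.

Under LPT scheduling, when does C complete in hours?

25

LPT (decreasing processing time): C G D H I E F A B.
C: 0→25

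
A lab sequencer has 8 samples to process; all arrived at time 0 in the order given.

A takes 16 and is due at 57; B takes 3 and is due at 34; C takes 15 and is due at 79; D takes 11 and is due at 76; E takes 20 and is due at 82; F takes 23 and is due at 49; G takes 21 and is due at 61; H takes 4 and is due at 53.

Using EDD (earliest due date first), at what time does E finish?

113

EDD (increasing due date): B F H A G D C E.
B: 0→3
F: 3→26
H: 26→30
A: 30→46
G: 46→67
D: 67→78
C: 78→93
E: 93→113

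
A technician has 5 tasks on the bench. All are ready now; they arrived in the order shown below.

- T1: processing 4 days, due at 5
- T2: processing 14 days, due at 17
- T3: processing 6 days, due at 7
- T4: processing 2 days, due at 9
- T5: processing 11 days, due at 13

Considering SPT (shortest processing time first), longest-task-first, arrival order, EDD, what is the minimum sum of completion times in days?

SPT (increasing processing time): T4 T1 T3 T5 T2.
T4: 0→2
T1: 2→6
T3: 6→12
T5: 12→23
T2: 23→37
Sum = 2+6+12+23+37 = 80.
LPT (decreasing processing time): T2 T5 T3 T1 T4.
T2: 0→14
T5: 14→25
T3: 25→31
T1: 31→35
T4: 35→37
Sum = 14+25+31+35+37 = 142.
FIFO (arrival order): T1 T2 T3 T4 T5.
T1: 0→4
T2: 4→18
T3: 18→24
T4: 24→26
T5: 26→37
Sum = 4+18+24+26+37 = 109.
EDD (increasing due date): T1 T3 T4 T5 T2.
T1: 0→4
T3: 4→10
T4: 10→12
T5: 12→23
T2: 23→37
Sum = 4+10+12+23+37 = 86.
SPT 80, LPT 142, FIFO 109, EDD 86 → minimum 80.

80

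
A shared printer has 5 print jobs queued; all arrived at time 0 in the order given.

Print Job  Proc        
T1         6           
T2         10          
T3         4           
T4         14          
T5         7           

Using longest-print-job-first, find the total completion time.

147

LPT (decreasing processing time): T4 T2 T5 T1 T3.
T4: 0→14
T2: 14→24
T5: 24→31
T1: 31→37
T3: 37→41
Sum = 14+24+31+37+41 = 147.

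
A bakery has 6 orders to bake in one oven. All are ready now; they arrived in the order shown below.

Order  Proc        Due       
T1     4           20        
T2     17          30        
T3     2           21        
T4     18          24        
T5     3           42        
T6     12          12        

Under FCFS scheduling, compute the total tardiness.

65

FIFO (arrival order): T1 T2 T3 T4 T5 T6.
T1: 0→4, due 20, tardiness 0
T2: 4→21, due 30, tardiness 0
T3: 21→23, due 21, tardiness 2
T4: 23→41, due 24, tardiness 17
T5: 41→44, due 42, tardiness 2
T6: 44→56, due 12, tardiness 44
Sum = 0+0+2+17+2+44 = 65.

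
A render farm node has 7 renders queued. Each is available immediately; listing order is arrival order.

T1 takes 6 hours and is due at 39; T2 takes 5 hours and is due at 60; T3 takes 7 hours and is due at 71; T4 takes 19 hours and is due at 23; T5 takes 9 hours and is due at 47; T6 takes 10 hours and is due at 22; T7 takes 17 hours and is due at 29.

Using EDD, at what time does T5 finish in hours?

61

EDD (increasing due date): T6 T4 T7 T1 T5 T2 T3.
T6: 0→10
T4: 10→29
T7: 29→46
T1: 46→52
T5: 52→61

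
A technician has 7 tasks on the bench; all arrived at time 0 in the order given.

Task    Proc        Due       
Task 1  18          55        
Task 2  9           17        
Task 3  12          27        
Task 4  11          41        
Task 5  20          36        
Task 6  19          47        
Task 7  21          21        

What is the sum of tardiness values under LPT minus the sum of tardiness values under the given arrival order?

61

LPT (decreasing processing time): Task 7 Task 5 Task 6 Task 1 Task 3 Task 4 Task 2.
Task 7: 0→21, due 21, tardiness 0
Task 5: 21→41, due 36, tardiness 5
Task 6: 41→60, due 47, tardiness 13
Task 1: 60→78, due 55, tardiness 23
Task 3: 78→90, due 27, tardiness 63
Task 4: 90→101, due 41, tardiness 60
Task 2: 101→110, due 17, tardiness 93
Sum = 0+5+13+23+63+60+93 = 257.
FIFO (arrival order): Task 1 Task 2 Task 3 Task 4 Task 5 Task 6 Task 7.
Task 1: 0→18, due 55, tardiness 0
Task 2: 18→27, due 17, tardiness 10
Task 3: 27→39, due 27, tardiness 12
Task 4: 39→50, due 41, tardiness 9
Task 5: 50→70, due 36, tardiness 34
Task 6: 70→89, due 47, tardiness 42
Task 7: 89→110, due 21, tardiness 89
Sum = 0+10+12+9+34+42+89 = 196.
Difference = 257 − 196 = 61.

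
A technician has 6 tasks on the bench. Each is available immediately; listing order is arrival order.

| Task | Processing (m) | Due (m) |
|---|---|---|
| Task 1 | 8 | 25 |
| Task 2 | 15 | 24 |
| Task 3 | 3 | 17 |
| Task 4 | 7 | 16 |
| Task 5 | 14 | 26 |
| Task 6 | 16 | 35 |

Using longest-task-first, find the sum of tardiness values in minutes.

144

LPT (decreasing processing time): Task 6 Task 2 Task 5 Task 1 Task 4 Task 3.
Task 6: 0→16, due 35, tardiness 0
Task 2: 16→31, due 24, tardiness 7
Task 5: 31→45, due 26, tardiness 19
Task 1: 45→53, due 25, tardiness 28
Task 4: 53→60, due 16, tardiness 44
Task 3: 60→63, due 17, tardiness 46
Sum = 0+7+19+28+44+46 = 144.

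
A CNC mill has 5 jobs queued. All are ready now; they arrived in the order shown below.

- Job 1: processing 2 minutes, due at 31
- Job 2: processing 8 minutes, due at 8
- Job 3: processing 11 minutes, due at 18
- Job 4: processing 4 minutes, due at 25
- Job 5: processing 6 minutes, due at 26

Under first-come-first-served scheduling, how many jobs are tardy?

FIFO (arrival order): Job 1 Job 2 Job 3 Job 4 Job 5.
Job 1: 0→2, due 31, tardiness 0
Job 2: 2→10, due 8, tardiness 2
Job 3: 10→21, due 18, tardiness 3
Job 4: 21→25, due 25, tardiness 0
Job 5: 25→31, due 26, tardiness 5
Late jobs: 3.

3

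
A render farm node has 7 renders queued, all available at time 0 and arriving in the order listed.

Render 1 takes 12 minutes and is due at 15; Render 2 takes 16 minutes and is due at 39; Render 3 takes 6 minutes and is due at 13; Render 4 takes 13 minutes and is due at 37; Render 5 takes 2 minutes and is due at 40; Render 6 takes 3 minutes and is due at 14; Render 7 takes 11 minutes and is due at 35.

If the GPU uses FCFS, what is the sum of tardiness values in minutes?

106

FIFO (arrival order): Render 1 Render 2 Render 3 Render 4 Render 5 Render 6 Render 7.
Render 1: 0→12, due 15, tardiness 0
Render 2: 12→28, due 39, tardiness 0
Render 3: 28→34, due 13, tardiness 21
Render 4: 34→47, due 37, tardiness 10
Render 5: 47→49, due 40, tardiness 9
Render 6: 49→52, due 14, tardiness 38
Render 7: 52→63, due 35, tardiness 28
Sum = 0+0+21+10+9+38+28 = 106.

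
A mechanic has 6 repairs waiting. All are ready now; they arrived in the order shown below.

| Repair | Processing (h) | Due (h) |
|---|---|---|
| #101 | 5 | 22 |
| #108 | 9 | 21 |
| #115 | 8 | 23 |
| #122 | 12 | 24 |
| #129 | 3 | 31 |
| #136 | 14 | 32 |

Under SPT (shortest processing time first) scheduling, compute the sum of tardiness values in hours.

36

SPT (increasing processing time): #129 #101 #115 #108 #122 #136.
#129: 0→3, due 31, tardiness 0
#101: 3→8, due 22, tardiness 0
#115: 8→16, due 23, tardiness 0
#108: 16→25, due 21, tardiness 4
#122: 25→37, due 24, tardiness 13
#136: 37→51, due 32, tardiness 19
Sum = 0+0+0+4+13+19 = 36.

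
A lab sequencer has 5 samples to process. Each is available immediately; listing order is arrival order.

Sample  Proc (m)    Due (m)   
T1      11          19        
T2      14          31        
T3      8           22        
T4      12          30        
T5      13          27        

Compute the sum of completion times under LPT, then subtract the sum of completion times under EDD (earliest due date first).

24

LPT (decreasing processing time): T2 T5 T4 T1 T3.
T2: 0→14
T5: 14→27
T4: 27→39
T1: 39→50
T3: 50→58
Sum = 14+27+39+50+58 = 188.
EDD (increasing due date): T1 T3 T5 T4 T2.
T1: 0→11
T3: 11→19
T5: 19→32
T4: 32→44
T2: 44→58
Sum = 11+19+32+44+58 = 164.
Difference = 188 − 164 = 24.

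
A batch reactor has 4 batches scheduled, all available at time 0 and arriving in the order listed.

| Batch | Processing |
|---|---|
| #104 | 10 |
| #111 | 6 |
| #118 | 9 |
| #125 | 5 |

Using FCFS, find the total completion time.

81

FIFO (arrival order): #104 #111 #118 #125.
#104: 0→10
#111: 10→16
#118: 16→25
#125: 25→30
Sum = 10+16+25+30 = 81.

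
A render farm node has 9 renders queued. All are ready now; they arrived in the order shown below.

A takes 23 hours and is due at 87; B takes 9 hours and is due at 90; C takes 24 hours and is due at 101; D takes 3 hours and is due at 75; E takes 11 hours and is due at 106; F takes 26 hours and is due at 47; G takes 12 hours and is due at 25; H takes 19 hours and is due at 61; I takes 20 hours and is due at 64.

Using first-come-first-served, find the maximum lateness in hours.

83

FIFO (arrival order): A B C D E F G H I.
A: 0→23, due 87, lateness -64
B: 23→32, due 90, lateness -58
C: 32→56, due 101, lateness -45
D: 56→59, due 75, lateness -16
E: 59→70, due 106, lateness -36
F: 70→96, due 47, lateness 49
G: 96→108, due 25, lateness 83
H: 108→127, due 61, lateness 66
I: 127→147, due 64, lateness 83
Maximum = 83.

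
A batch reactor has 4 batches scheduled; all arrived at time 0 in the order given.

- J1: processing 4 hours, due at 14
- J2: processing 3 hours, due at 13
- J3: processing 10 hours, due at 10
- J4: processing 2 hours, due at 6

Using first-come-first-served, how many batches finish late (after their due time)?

2

FIFO (arrival order): J1 J2 J3 J4.
J1: 0→4, due 14, tardiness 0
J2: 4→7, due 13, tardiness 0
J3: 7→17, due 10, tardiness 7
J4: 17→19, due 6, tardiness 13
Late batches: 2.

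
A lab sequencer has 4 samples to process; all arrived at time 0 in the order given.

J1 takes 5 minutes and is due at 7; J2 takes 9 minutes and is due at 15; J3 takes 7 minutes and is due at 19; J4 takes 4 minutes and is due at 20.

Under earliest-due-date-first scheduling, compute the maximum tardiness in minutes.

EDD (increasing due date): J1 J2 J3 J4.
J1: 0→5, due 7, tardiness 0
J2: 5→14, due 15, tardiness 0
J3: 14→21, due 19, tardiness 2
J4: 21→25, due 20, tardiness 5
Maximum = 5.

5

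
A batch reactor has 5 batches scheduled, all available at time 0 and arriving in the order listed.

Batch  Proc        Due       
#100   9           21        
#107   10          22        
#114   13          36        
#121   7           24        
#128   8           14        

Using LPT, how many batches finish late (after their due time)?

LPT (decreasing processing time): #114 #107 #100 #128 #121.
#114: 0→13, due 36, tardiness 0
#107: 13→23, due 22, tardiness 1
#100: 23→32, due 21, tardiness 11
#128: 32→40, due 14, tardiness 26
#121: 40→47, due 24, tardiness 23
Late batches: 4.

4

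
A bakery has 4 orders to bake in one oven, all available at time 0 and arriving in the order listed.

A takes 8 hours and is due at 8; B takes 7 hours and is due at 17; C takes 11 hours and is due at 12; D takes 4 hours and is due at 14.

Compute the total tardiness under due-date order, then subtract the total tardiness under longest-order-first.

EDD (increasing due date): A C D B.
A: 0→8, due 8, tardiness 0
C: 8→19, due 12, tardiness 7
D: 19→23, due 14, tardiness 9
B: 23→30, due 17, tardiness 13
Sum = 0+7+9+13 = 29.
LPT (decreasing processing time): C A B D.
C: 0→11, due 12, tardiness 0
A: 11→19, due 8, tardiness 11
B: 19→26, due 17, tardiness 9
D: 26→30, due 14, tardiness 16
Sum = 0+11+9+16 = 36.
Difference = 29 − 36 = -7.

-7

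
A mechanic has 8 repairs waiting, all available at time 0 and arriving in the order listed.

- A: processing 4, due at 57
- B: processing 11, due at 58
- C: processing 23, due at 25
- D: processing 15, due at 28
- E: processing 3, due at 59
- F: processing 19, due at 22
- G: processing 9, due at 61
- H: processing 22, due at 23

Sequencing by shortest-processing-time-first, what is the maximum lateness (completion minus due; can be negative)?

81

SPT (increasing processing time): E A G B D F H C.
E: 0→3, due 59, lateness -56
A: 3→7, due 57, lateness -50
G: 7→16, due 61, lateness -45
B: 16→27, due 58, lateness -31
D: 27→42, due 28, lateness 14
F: 42→61, due 22, lateness 39
H: 61→83, due 23, lateness 60
C: 83→106, due 25, lateness 81
Maximum = 81.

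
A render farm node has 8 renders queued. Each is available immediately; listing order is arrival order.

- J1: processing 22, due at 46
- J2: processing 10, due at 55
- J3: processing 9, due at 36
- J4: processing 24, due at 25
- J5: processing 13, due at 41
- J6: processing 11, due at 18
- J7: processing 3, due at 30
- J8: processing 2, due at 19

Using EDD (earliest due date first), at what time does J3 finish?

49

EDD (increasing due date): J6 J8 J4 J7 J3 J5 J1 J2.
J6: 0→11
J8: 11→13
J4: 13→37
J7: 37→40
J3: 40→49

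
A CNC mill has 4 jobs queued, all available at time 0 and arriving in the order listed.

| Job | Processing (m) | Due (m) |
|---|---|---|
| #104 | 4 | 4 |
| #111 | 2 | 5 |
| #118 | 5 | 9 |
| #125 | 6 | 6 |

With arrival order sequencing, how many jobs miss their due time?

FIFO (arrival order): #104 #111 #118 #125.
#104: 0→4, due 4, tardiness 0
#111: 4→6, due 5, tardiness 1
#118: 6→11, due 9, tardiness 2
#125: 11→17, due 6, tardiness 11
Late jobs: 3.

3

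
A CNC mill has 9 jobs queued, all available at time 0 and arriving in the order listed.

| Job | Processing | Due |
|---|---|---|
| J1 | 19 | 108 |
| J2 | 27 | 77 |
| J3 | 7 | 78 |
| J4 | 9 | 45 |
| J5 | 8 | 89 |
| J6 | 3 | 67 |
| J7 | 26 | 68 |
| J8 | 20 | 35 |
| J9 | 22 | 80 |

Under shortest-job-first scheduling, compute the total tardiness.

SPT (increasing processing time): J6 J3 J5 J4 J1 J8 J9 J7 J2.
J6: 0→3, due 67, tardiness 0
J3: 3→10, due 78, tardiness 0
J5: 10→18, due 89, tardiness 0
J4: 18→27, due 45, tardiness 0
J1: 27→46, due 108, tardiness 0
J8: 46→66, due 35, tardiness 31
J9: 66→88, due 80, tardiness 8
J7: 88→114, due 68, tardiness 46
J2: 114→141, due 77, tardiness 64
Sum = 0+0+0+0+0+31+8+46+64 = 149.

149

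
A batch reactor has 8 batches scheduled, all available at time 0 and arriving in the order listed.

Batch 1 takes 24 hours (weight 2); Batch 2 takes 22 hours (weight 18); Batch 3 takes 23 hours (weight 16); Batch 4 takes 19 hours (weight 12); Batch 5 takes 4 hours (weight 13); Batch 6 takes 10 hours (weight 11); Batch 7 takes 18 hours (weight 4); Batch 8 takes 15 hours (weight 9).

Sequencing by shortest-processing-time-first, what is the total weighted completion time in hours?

5077

SPT (increasing processing time): Batch 5 Batch 6 Batch 8 Batch 7 Batch 4 Batch 2 Batch 3 Batch 1.
Batch 5: finishes 4, weight 13, w·C = 52
Batch 6: finishes 14, weight 11, w·C = 154
Batch 8: finishes 29, weight 9, w·C = 261
Batch 7: finishes 47, weight 4, w·C = 188
Batch 4: finishes 66, weight 12, w·C = 792
Batch 2: finishes 88, weight 18, w·C = 1584
Batch 3: finishes 111, weight 16, w·C = 1776
Batch 1: finishes 135, weight 2, w·C = 270
Sum = 52+154+261+188+792+1584+1776+270 = 5077.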